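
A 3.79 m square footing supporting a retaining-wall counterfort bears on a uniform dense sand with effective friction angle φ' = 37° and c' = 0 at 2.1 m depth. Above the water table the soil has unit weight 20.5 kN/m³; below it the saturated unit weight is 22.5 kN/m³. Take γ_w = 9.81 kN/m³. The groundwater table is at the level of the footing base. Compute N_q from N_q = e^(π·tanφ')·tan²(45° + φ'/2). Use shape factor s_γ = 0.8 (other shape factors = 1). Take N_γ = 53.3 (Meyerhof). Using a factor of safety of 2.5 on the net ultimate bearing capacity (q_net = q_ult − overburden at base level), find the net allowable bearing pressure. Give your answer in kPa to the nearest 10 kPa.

q_all(net) ≈ 1130 kPa

N_q = e^(π·tan37°)·tan²(63.5°) = 42.92.
Overburden at base level: q = 20.5 × 2.1 = 43.05 kPa.
Below the base the soil is submerged, so the ½γBN_γ term uses γ' = 22.5 − 9.81 = 12.69 kN/m³.
Surcharge term q·N_q = 43.05 × 42.92 = 1847.7 kPa; self-weight term 0.5·γ·B·N_γ·s_γ = 0.5 × 12.69 × 3.79 × 53.3 × 0.8 = 1025.4 kPa.
q_ult = 1847.7 + 1025.4 = 2873.1 kPa.
q_net = 2873.1 − 43.05 = 2830 kPa.
q_all(net) = 2830 / 2.5 = 1132 kPa.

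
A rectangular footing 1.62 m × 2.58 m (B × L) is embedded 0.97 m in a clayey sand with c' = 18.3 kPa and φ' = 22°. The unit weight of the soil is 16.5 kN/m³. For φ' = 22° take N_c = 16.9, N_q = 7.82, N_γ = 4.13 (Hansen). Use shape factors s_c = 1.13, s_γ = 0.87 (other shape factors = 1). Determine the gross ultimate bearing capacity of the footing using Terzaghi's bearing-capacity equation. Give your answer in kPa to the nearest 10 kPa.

q_ult ≈ 520 kPa

Overburden at base level: q = 16.5 × 0.97 = 16.005 kPa.
Cohesion term c·N_c·s_c = 18.3 × 16.9 × 1.13 = 349.48 kPa; surcharge term q·N_q = 16.005 × 7.82 = 125.16 kPa; self-weight term 0.5·γ·B·N_γ·s_γ = 0.5 × 16.5 × 1.62 × 4.13 × 0.87 = 48.022 kPa.
q_ult = 349.48 + 125.16 + 48.022 = 522.66 kPa.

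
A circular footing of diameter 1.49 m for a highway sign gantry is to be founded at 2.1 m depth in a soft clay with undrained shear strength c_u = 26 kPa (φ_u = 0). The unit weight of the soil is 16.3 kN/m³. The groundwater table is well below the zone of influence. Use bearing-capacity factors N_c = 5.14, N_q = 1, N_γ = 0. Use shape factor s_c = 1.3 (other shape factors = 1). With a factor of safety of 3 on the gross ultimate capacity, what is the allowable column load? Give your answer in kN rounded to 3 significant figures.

P_all ≈ 121 kN

Overburden at base level: q = 16.3 × 2.1 = 34.23 kPa.
Cohesion term c·N_c·s_c = 26 × 5.14 × 1.3 = 173.73 kPa; surcharge term q·N_q = 34.23 × 1 = 34.23 kPa.
q_ult = 173.73 + 34.23 = 207.96 kPa.
Gross allowable pressure q_all = 207.96 / 3 = 69.321 kPa.
Footing area = 1.7437 m², so allowable column load = 69.321 × 1.7437 = 120.87 kN.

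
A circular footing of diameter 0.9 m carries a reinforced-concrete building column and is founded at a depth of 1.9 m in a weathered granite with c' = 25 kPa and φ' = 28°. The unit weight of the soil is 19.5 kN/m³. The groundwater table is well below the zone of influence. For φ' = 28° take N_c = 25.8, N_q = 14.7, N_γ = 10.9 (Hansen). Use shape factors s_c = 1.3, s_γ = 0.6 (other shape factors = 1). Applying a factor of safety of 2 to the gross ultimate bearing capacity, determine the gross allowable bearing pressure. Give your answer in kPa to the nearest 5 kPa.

q = γ·D_f = 19.5 × 1.9 = 37.05 kPa.
c·N_c·s_c = 25 × 25.8 × 1.3 = 838.5 kPa
q·N_q = 37.05 × 14.7 = 544.63 kPa
0.5·γ·B·N_γ·s_γ = 0.5 × 19.5 × 0.9 × 10.9 × 0.6 = 57.389 kPa
q_ult = 838.5 + 544.63 + 57.389 = 1440.5 kPa.
q_all = q_ult / FS = 1440.5 / 2 = 720.26 kPa.

q_all ≈ 720 kPa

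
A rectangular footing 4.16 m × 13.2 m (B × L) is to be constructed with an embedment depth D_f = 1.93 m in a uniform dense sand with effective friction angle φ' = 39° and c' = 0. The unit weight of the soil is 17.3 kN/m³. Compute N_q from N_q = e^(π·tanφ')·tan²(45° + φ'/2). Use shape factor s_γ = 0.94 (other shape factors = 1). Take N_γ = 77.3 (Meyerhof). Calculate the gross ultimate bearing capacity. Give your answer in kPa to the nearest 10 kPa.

tan39° = 0.8098, so N_q = e^(π×0.8098)·tan²(64.5°) = 12.731 × 4.395 = 55.96.
Overburden at base level: q = 17.3 × 1.93 = 33.389 kPa.
Surcharge term q·N_q = 33.389 × 55.957 = 1868.4 kPa; self-weight term 0.5·γ·B·N_γ·s_γ = 0.5 × 17.3 × 4.16 × 77.3 × 0.94 = 2614.7 kPa.
q_ult = 1868.4 + 2614.7 = 4483 kPa.

q_ult ≈ 4480 kPa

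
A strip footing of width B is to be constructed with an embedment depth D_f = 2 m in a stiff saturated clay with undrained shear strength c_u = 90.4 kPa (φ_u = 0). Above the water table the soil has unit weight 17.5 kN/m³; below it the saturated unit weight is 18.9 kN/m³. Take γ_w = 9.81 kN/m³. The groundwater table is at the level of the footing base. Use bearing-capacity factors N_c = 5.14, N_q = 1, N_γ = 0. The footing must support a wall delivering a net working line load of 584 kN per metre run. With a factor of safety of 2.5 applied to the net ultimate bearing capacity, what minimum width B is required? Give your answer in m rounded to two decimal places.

B = 3.14 m

q = γ·D_f = 17.5 × 2 = 35 kPa.
c·N_c = 90.4 × 5.14 = 464.66 kPa
q·N_q = 35 × 1 = 35 kPa
q_ult = 464.66 + 35 = 499.66 kPa.
For φ = 0 the ½γBN_γ term vanishes, so q_ult is independent of B. q_net = 499.66 − 35 = 464.66 kPa; q_all(net) = 464.66/2.5 = 185.86 kPa.
Required width B = w / q_all(net) = 584 / 185.86 = 3.142 m.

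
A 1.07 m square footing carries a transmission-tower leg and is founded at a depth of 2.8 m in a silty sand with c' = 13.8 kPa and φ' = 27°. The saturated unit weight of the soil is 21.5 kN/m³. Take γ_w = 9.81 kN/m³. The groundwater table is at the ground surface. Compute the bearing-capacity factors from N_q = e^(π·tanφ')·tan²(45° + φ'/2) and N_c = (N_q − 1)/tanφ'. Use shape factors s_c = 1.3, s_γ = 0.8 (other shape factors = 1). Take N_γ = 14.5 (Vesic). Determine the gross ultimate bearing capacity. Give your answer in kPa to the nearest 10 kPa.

tan27° = 0.5095, so N_q = e^(π×0.5095)·tan²(58.5°) = 4.957 × 2.663 = 13.2.
N_c = (13.2 − 1)/tan27° = 23.94.
With the water table at the surface the whole profile is submerged: γ' = 21.5 − 9.81 = 11.69 kN/m³, so q = γ'·D_f = 32.732 kPa; the same γ' applies in the ½γBN_γ term.
q_ult = c·N_c·s_c + q·N_q + 0.5·γ·B·N_γ·s_γ
     = 13.8 × 23.942 × 1.3 + 32.732 × 13.199 + 0.5 × 11.69 × 1.07 × 14.5 × 0.8
     = 429.52 + 432.03 + 72.548 = 934.11 kPa.

q_ult ≈ 930 kPa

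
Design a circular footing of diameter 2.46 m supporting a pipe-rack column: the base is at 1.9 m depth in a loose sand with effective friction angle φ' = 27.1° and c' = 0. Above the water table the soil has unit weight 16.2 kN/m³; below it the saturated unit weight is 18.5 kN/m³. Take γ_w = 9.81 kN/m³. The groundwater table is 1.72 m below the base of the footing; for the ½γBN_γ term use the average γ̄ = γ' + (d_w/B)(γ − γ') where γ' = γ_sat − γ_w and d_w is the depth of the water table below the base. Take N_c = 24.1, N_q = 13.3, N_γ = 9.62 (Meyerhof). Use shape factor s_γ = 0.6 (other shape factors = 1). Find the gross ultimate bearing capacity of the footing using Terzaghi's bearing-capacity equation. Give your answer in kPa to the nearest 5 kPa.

Overburden at base level: q = 16.2 × 1.9 = 30.78 kPa.
The water table is 1.72 m below the base (< B = 2.46 m), so the ½γBN_γ term uses γ̄ = γ' + (d_w/B)(γ − γ') = 8.69 + (1.72/2.46)(16.2 − 8.69) = 13.941 kN/m³.
Surcharge term q·N_q = 30.78 × 13.3 = 409.37 kPa; self-weight term 0.5·γ·B·N_γ·s_γ = 0.5 × 13.941 × 2.46 × 9.62 × 0.6 = 98.974 kPa.
q_ult = 409.37 + 98.974 = 508.35 kPa.

q_ult ≈ 510 kPa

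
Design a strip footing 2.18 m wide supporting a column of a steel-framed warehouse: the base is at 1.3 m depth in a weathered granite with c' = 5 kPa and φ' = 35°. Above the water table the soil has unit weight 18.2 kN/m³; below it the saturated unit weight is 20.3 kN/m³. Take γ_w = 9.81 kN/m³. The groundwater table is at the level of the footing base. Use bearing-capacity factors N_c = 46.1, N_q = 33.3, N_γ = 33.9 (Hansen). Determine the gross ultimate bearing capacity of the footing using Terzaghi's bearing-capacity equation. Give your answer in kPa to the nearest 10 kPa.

Overburden at base level: q = 18.2 × 1.3 = 23.66 kPa.
Below the base the soil is submerged, so the ½γBN_γ term uses γ' = 20.3 − 9.81 = 10.49 kN/m³.
Cohesion term c·N_c = 5 × 46.1 = 230.5 kPa; surcharge term q·N_q = 23.66 × 33.3 = 787.88 kPa; self-weight term 0.5·γ·B·N_γ = 0.5 × 10.49 × 2.18 × 33.9 = 387.62 kPa.
q_ult = 230.5 + 787.88 + 387.62 = 1406 kPa.

q_ult ≈ 1410 kPa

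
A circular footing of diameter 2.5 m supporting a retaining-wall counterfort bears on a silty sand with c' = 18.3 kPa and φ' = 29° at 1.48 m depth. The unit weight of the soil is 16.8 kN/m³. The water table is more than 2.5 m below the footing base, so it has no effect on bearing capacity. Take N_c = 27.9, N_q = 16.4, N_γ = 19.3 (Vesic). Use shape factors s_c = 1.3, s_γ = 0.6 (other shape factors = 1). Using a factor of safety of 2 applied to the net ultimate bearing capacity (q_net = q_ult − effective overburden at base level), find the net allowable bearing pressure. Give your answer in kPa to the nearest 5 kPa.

q_all(net) ≈ 645 kPa

Effective surcharge at the founding depth q = γ·D_f = 16.8 × 1.48 = 24.864 kPa.
q_ult = c·N_c·s_c + q·N_q + 0.5·γ·B·N_γ·s_γ
     = 18.3 × 27.9 × 1.3 + 24.864 × 16.4 + 0.5 × 16.8 × 2.5 × 19.3 × 0.6
     = 663.74 + 407.77 + 243.18 = 1314.7 kPa.
Net ultimate: q_net = 1314.7 − 24.864 = 1289.8 kPa.
q_all(net) = 1289.8 / 2 = 644.91 kPa.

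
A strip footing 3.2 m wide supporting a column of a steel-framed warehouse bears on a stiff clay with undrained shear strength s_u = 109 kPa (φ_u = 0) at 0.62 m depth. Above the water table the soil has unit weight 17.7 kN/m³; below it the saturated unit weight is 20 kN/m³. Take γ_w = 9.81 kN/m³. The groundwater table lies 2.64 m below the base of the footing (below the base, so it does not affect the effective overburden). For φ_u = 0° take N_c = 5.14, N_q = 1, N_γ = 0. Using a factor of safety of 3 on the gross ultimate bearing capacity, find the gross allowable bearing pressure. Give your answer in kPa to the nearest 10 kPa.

Effective surcharge at the founding depth q = γ·D_f = 17.7 × 0.62 = 10.974 kPa.
q_ult = c·N_c + q·N_q
     = 109 × 5.14 + 10.974 × 1
     = 560.26 + 10.974 = 571.23 kPa.
q_all = 571.23 / 3 = 190.41 kPa.

q_all ≈ 190 kPa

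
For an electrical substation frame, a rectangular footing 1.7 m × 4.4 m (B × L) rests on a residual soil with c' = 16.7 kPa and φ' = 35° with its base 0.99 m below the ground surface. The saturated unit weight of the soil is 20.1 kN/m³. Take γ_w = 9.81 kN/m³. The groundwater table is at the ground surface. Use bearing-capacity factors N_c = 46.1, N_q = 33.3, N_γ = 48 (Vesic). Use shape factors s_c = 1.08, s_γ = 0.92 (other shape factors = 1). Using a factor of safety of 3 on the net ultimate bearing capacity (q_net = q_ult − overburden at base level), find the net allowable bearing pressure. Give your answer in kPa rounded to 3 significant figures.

Water table at ground surface, so effective unit weight γ' = 20.1 − 9.81 = 10.29 kN/m³ is used throughout; overburden q = 10.29 × 0.99 = 10.187 kPa; the same γ' applies in the ½γBN_γ term.
Cohesion term c·N_c·s_c = 16.7 × 46.1 × 1.08 = 831.46 kPa; surcharge term q·N_q = 10.187 × 33.3 = 339.23 kPa; self-weight term 0.5·γ·B·N_γ·s_γ = 0.5 × 10.29 × 1.7 × 48 × 0.92 = 386.25 kPa.
q_ult = 831.46 + 339.23 + 386.25 = 1556.9 kPa.
q_net = 1556.9 − 10.187 = 1546.7 kPa.
q_all(net) = 1546.7 / 3 = 515.58 kPa.

q_all(net) ≈ 516 kPa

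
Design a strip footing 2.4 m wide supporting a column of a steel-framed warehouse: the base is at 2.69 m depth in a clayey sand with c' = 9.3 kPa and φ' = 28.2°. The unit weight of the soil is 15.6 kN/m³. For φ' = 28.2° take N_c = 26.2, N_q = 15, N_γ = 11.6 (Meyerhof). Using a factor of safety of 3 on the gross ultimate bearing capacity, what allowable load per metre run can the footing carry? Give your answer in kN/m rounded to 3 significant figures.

q = γ·D_f = 15.6 × 2.69 = 41.964 kPa.
c·N_c = 9.3 × 26.2 = 243.66 kPa
q·N_q = 41.964 × 15 = 629.46 kPa
0.5·γ·B·N_γ = 0.5 × 15.6 × 2.4 × 11.6 = 217.15 kPa
q_ult = 243.66 + 629.46 + 217.15 = 1090.3 kPa.
Gross allowable pressure q_all = 1090.3 / 3 = 363.42 kPa.
Allowable wall load = q_all × B = 363.42 × 2.4 = 872.22 kN per metre run.

≈ 872 kN/m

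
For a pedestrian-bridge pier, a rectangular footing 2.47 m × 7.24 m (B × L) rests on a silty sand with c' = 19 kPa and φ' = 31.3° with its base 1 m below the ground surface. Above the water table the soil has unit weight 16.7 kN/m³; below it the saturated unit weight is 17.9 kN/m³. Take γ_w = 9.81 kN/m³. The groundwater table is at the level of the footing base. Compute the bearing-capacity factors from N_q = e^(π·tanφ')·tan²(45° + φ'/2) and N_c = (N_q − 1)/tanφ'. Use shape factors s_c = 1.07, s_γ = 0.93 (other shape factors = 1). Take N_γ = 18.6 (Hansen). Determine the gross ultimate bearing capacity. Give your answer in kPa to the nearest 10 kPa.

tan31.3° = 0.608, so N_q = e^(π×0.608)·tan²(60.65°) = 6.754 × 3.162 = 21.36.
N_c = (21.36 − 1)/tan31.3° = 33.48.
Effective surcharge at the founding depth q = γ·D_f = 16.7 × 1 = 16.7 kPa.
The water table coincides with the base, so in the self-weight term γ → γ' = 8.09 kN/m³.
q_ult = c·N_c·s_c + q·N_q + 0.5·γ·B·N_γ·s_γ
     = 19 × 33.485 × 1.07 + 16.7 × 21.359 + 0.5 × 8.09 × 2.47 × 18.6 × 0.93
     = 680.75 + 356.7 + 172.83 = 1210.3 kPa.

q_ult ≈ 1210 kPa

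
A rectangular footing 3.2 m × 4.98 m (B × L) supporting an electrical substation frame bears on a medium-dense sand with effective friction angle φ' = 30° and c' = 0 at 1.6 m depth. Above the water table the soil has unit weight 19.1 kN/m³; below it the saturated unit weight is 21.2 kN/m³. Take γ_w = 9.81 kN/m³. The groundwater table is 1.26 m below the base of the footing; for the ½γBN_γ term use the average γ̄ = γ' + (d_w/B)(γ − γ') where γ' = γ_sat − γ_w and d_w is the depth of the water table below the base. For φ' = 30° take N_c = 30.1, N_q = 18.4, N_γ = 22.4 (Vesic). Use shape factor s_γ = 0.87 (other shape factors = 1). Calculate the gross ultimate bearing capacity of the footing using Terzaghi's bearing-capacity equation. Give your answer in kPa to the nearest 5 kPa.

q_ult ≈ 1010 kPa

Effective surcharge at the founding depth q = γ·D_f = 19.1 × 1.6 = 30.56 kPa.
With d_w = 1.26 m < B, γ̄ = 11.39 + (1.26/3.2) × (19.1 − 11.39) = 14.426 kN/m³.
q_ult = q·N_q + 0.5·γ·B·N_γ·s_γ
     = 30.56 × 18.4 + 0.5 × 14.426 × 3.2 × 22.4 × 0.87
     = 562.3 + 449.81 = 1012.1 kPa.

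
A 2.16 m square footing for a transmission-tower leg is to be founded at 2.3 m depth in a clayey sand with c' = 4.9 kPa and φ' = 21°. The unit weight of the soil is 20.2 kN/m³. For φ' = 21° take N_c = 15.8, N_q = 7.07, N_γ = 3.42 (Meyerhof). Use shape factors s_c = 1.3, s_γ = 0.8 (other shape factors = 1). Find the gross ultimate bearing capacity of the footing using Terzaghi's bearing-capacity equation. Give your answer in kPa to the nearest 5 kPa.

q_ult ≈ 490 kPa

q = γ·D_f = 20.2 × 2.3 = 46.46 kPa.
c·N_c·s_c = 4.9 × 15.8 × 1.3 = 100.65 kPa
q·N_q = 46.46 × 7.07 = 328.47 kPa
0.5·γ·B·N_γ·s_γ = 0.5 × 20.2 × 2.16 × 3.42 × 0.8 = 59.689 kPa
q_ult = 100.65 + 328.47 + 59.689 = 488.81 kPa.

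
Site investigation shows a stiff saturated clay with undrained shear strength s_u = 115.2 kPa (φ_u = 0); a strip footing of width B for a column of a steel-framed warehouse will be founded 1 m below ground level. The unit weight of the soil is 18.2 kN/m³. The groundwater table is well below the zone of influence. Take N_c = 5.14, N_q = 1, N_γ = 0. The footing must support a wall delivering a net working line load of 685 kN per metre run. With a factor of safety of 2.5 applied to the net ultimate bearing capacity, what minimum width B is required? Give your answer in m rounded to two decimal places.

Effective surcharge at the founding depth q = γ·D_f = 18.2 × 1 = 18.2 kPa.
q_ult = c·N_c + q·N_q
     = 115.2 × 5.14 + 18.2 × 1
     = 592.13 + 18.2 = 610.33 kPa.
For φ = 0 the ½γBN_γ term vanishes, so q_ult is independent of B. q_net = 610.33 − 18.2 = 592.13 kPa; q_all(net) = 592.13/2.5 = 236.85 kPa.
Required width B = w / q_all(net) = 685 / 236.85 = 2.892 m.

B = 2.89 m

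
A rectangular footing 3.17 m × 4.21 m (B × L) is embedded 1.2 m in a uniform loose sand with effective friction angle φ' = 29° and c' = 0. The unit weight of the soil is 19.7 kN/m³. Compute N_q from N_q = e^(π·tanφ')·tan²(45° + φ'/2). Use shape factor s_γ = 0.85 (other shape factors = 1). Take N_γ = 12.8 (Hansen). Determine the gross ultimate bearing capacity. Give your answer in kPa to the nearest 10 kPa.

tan29° = 0.5543, so N_q = e^(π×0.5543)·tan²(59.5°) = 5.705 × 2.882 = 16.44.
q = γ·D_f = 19.7 × 1.2 = 23.64 kPa.
q·N_q = 23.64 × 16.443 = 388.72 kPa
0.5·γ·B·N_γ·s_γ = 0.5 × 19.7 × 3.17 × 12.8 × 0.85 = 339.72 kPa
q_ult = 388.72 + 339.72 = 728.44 kPa.

q_ult ≈ 730 kPa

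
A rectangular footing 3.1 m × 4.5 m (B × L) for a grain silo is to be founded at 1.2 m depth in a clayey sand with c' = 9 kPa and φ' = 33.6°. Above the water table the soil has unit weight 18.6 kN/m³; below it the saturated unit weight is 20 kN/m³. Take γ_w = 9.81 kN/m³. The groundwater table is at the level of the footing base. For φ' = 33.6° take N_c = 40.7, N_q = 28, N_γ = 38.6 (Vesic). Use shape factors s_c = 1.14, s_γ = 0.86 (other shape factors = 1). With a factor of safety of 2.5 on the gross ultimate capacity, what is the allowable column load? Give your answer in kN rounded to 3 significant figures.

Overburden at base level: q = 18.6 × 1.2 = 22.32 kPa.
Below the base the soil is submerged, so the ½γBN_γ term uses γ' = 20 − 9.81 = 10.19 kN/m³.
Cohesion term c·N_c·s_c = 9 × 40.7 × 1.14 = 417.58 kPa; surcharge term q·N_q = 22.32 × 28 = 624.96 kPa; self-weight term 0.5·γ·B·N_γ·s_γ = 0.5 × 10.19 × 3.1 × 38.6 × 0.86 = 524.31 kPa.
q_ult = 417.58 + 624.96 + 524.31 = 1566.9 kPa.
Gross allowable pressure q_all = 1566.9 / 2.5 = 626.74 kPa.
Footing area = 13.95 m², so allowable column load = 626.74 × 13.95 = 8743.1 kN.

P_all ≈ 8740 kN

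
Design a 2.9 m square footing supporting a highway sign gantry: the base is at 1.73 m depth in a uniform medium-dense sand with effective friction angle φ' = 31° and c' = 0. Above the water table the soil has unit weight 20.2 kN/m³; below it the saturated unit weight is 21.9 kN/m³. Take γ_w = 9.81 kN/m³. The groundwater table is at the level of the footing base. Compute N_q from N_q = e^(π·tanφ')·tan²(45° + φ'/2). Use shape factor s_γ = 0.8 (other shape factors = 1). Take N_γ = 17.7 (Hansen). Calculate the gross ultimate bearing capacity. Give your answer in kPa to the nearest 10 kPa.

q_ult ≈ 970 kPa

tan31° = 0.6009, so N_q = e^(π×0.6009)·tan²(60.5°) = 6.604 × 3.124 = 20.63.
q = γ·D_f = 20.2 × 1.73 = 34.946 kPa.
For the ½γBN_γ term take γ' = 21.9 − 9.81 = 12.09 kN/m³ (soil below base is submerged).
q·N_q = 34.946 × 20.631 = 720.96 kPa
0.5·γ·B·N_γ·s_γ = 0.5 × 12.09 × 2.9 × 17.7 × 0.8 = 248.23 kPa
q_ult = 720.96 + 248.23 = 969.2 kPa.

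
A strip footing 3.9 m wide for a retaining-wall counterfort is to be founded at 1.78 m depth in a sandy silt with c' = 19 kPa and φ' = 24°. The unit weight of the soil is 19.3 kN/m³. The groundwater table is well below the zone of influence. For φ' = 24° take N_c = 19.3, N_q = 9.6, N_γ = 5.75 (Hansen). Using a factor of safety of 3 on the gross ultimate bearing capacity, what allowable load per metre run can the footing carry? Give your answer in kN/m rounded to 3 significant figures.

q = γ·D_f = 19.3 × 1.78 = 34.354 kPa.
c·N_c = 19 × 19.3 = 366.7 kPa
q·N_q = 34.354 × 9.6 = 329.8 kPa
0.5·γ·B·N_γ = 0.5 × 19.3 × 3.9 × 5.75 = 216.4 kPa
q_ult = 366.7 + 329.8 + 216.4 = 912.9 kPa.
Gross allowable pressure q_all = 912.9 / 3 = 304.3 kPa.
Allowable wall load = q_all × B = 304.3 × 3.9 = 1186.8 kN per metre run.

≈ 1190 kN/m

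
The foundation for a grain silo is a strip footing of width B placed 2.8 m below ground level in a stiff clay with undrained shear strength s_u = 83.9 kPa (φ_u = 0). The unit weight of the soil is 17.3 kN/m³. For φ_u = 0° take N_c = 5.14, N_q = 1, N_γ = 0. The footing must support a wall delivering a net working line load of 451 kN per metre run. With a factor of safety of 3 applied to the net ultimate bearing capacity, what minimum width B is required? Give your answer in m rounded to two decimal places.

B = 3.14 m

Overburden at base level: q = 17.3 × 2.8 = 48.44 kPa.
Cohesion term c·N_c = 83.9 × 5.14 = 431.25 kPa; surcharge term q·N_q = 48.44 × 1 = 48.44 kPa.
q_ult = 431.25 + 48.44 = 479.69 kPa.
For φ = 0 the ½γBN_γ term vanishes, so q_ult is independent of B. q_net = 479.69 − 48.44 = 431.25 kPa; q_all(net) = 431.25/3 = 143.75 kPa.
Required width B = w / q_all(net) = 451 / 143.75 = 3.137 m.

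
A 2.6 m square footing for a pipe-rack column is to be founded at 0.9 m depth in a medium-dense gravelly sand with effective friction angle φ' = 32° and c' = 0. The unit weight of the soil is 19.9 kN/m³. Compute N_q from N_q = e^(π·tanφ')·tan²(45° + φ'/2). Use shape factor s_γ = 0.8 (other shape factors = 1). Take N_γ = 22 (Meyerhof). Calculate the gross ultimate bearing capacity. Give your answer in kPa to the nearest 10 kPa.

tan32° = 0.6249, so N_q = e^(π×0.6249)·tan²(61°) = 7.121 × 3.255 = 23.18.
Overburden at base level: q = 19.9 × 0.9 = 17.91 kPa.
Surcharge term q·N_q = 17.91 × 23.177 = 415.1 kPa; self-weight term 0.5·γ·B·N_γ·s_γ = 0.5 × 19.9 × 2.6 × 22 × 0.8 = 455.31 kPa.
q_ult = 415.1 + 455.31 = 870.41 kPa.

q_ult ≈ 870 kPa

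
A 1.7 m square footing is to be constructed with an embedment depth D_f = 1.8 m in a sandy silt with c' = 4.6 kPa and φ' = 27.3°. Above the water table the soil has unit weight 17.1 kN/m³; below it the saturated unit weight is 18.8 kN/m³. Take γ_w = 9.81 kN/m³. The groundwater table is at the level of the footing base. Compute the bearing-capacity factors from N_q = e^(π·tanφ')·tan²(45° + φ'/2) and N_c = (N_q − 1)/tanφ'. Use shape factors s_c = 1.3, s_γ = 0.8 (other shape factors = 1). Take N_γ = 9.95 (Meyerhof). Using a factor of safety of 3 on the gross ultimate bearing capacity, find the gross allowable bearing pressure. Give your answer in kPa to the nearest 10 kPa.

q_all ≈ 210 kPa

N_q = e^(π·tan27.3°)·tan²(58.65°) = 13.64; N_c = (N_q − 1)/tanφ' = 24.48.
Overburden at base level: q = 17.1 × 1.8 = 30.78 kPa.
Below the base the soil is submerged, so the ½γBN_γ term uses γ' = 18.8 − 9.81 = 8.99 kN/m³.
Cohesion term c·N_c·s_c = 4.6 × 24.481 × 1.3 = 146.4 kPa; surcharge term q·N_q = 30.78 × 13.636 = 419.71 kPa; self-weight term 0.5·γ·B·N_γ·s_γ = 0.5 × 8.99 × 1.7 × 9.95 × 0.8 = 60.826 kPa.
q_ult = 146.4 + 419.71 + 60.826 = 626.93 kPa.
q_all = 626.93 / 3 = 208.98 kPa.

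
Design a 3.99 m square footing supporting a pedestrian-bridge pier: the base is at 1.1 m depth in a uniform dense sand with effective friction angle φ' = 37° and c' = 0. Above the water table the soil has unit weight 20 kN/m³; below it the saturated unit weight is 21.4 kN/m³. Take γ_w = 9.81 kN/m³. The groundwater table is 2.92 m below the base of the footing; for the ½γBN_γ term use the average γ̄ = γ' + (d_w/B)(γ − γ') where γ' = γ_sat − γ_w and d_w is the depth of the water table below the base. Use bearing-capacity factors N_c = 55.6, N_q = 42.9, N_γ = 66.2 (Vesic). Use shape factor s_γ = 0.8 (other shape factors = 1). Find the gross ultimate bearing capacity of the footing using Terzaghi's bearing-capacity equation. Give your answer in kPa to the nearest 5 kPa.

q_ult ≈ 2820 kPa

q = γ·D_f = 20 × 1.1 = 22 kPa.
γ' = 11.59 kN/m³; averaging over the depth B below the base, γ̄ = γ' + (d_w/B)(γ − γ') = 17.745 kN/m³.
q·N_q = 22 × 42.9 = 943.8 kPa
0.5·γ·B·N_γ·s_γ = 0.5 × 17.745 × 3.99 × 66.2 × 0.8 = 1874.8 kPa
q_ult = 943.8 + 1874.8 = 2818.6 kPa.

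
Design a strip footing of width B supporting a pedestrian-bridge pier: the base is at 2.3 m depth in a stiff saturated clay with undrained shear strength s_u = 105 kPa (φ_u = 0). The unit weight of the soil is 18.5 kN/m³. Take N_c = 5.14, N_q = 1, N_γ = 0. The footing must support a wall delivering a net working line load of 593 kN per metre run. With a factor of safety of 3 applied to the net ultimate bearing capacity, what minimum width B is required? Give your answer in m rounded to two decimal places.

Effective surcharge at the founding depth q = γ·D_f = 18.5 × 2.3 = 42.55 kPa.
q_ult = c·N_c + q·N_q
     = 105 × 5.14 + 42.55 × 1
     = 539.7 + 42.55 = 582.25 kPa.
For φ = 0 the ½γBN_γ term vanishes, so q_ult is independent of B. q_net = 582.25 − 42.55 = 539.7 kPa; q_all(net) = 539.7/3 = 179.9 kPa.
Required width B = w / q_all(net) = 593 / 179.9 = 3.296 m.

B = 3.30 m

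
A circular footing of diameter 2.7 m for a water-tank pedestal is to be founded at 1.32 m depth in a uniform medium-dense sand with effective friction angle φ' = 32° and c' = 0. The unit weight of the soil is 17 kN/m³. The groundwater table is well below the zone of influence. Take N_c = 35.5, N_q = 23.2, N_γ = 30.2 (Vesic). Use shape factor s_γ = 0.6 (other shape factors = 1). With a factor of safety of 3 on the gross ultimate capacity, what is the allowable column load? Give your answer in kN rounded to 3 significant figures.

Overburden at base level: q = 17 × 1.32 = 22.44 kPa.
Surcharge term q·N_q = 22.44 × 23.2 = 520.61 kPa; self-weight term 0.5·γ·B·N_γ·s_γ = 0.5 × 17 × 2.7 × 30.2 × 0.6 = 415.85 kPa.
q_ult = 520.61 + 415.85 = 936.46 kPa.
Gross allowable pressure q_all = 936.46 / 3 = 312.15 kPa.
Footing area = 5.7256 m², so allowable column load = 312.15 × 5.7256 = 1787.3 kN.

P_all ≈ 1790 kN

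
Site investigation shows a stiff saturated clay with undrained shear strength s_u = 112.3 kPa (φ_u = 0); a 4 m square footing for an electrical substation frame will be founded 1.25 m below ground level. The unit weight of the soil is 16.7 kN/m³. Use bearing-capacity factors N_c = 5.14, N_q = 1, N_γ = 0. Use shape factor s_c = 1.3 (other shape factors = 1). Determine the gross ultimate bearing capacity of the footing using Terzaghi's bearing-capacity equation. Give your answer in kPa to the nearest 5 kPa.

q_ult ≈ 770 kPa

q = γ·D_f = 16.7 × 1.25 = 20.875 kPa.
c·N_c·s_c = 112.3 × 5.14 × 1.3 = 750.39 kPa
q·N_q = 20.875 × 1 = 20.875 kPa
q_ult = 750.39 + 20.875 = 771.26 kPa.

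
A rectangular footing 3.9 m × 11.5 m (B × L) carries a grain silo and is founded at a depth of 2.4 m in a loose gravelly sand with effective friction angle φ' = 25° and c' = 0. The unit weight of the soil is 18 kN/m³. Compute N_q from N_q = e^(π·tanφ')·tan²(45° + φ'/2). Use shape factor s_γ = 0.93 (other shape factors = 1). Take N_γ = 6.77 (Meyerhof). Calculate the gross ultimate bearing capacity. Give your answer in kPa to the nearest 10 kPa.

tan25° = 0.4663, so N_q = e^(π×0.4663)·tan²(57.5°) = 4.327 × 2.464 = 10.66.
Effective surcharge at the founding depth q = γ·D_f = 18 × 2.4 = 43.2 kPa.
q_ult = q·N_q + 0.5·γ·B·N_γ·s_γ
     = 43.2 × 10.662 + 0.5 × 18 × 3.9 × 6.77 × 0.93
     = 460.6 + 220.99 = 681.6 kPa.

q_ult ≈ 680 kPa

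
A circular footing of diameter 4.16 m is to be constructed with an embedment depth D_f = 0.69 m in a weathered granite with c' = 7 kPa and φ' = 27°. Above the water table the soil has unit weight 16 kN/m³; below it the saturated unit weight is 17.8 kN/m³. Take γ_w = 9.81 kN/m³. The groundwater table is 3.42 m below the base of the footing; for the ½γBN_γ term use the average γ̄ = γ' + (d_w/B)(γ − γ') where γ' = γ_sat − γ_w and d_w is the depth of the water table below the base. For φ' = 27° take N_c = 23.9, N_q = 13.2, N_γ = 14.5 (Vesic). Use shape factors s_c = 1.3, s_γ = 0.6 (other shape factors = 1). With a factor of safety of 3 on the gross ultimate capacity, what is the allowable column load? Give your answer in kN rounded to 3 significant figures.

P_all ≈ 2840 kN

Overburden at base level: q = 16 × 0.69 = 11.04 kPa.
The water table is 3.42 m below the base (< B = 4.16 m), so the ½γBN_γ term uses γ̄ = γ' + (d_w/B)(γ − γ') = 7.99 + (3.42/4.16)(16 − 7.99) = 14.575 kN/m³.
Cohesion term c·N_c·s_c = 7 × 23.9 × 1.3 = 217.49 kPa; surcharge term q·N_q = 11.04 × 13.2 = 145.73 kPa; self-weight term 0.5·γ·B·N_γ·s_γ = 0.5 × 14.575 × 4.16 × 14.5 × 0.6 = 263.75 kPa.
q_ult = 217.49 + 145.73 + 263.75 = 626.97 kPa.
Gross allowable pressure q_all = 626.97 / 3 = 208.99 kPa.
Footing area = 13.5918 m², so allowable column load = 208.99 × 13.5918 = 2840.5 kN.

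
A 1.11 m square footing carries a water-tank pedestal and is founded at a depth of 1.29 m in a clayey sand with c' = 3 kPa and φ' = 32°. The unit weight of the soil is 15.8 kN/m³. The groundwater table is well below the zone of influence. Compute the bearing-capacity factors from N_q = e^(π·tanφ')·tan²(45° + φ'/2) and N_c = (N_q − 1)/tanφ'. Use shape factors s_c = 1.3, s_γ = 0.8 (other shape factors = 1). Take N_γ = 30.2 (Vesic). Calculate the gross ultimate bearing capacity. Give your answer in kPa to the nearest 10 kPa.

q_ult ≈ 820 kPa

tan32° = 0.6249, so N_q = e^(π×0.6249)·tan²(61°) = 7.121 × 3.255 = 23.18.
N_c = (23.18 − 1)/tan32° = 35.49.
Effective surcharge at the founding depth q = γ·D_f = 15.8 × 1.29 = 20.382 kPa.
q_ult = c·N_c·s_c + q·N_q + 0.5·γ·B·N_γ·s_γ
     = 3 × 35.49 × 1.3 + 20.382 × 23.177 + 0.5 × 15.8 × 1.11 × 30.2 × 0.8
     = 138.41 + 472.39 + 211.86 = 822.66 kPa.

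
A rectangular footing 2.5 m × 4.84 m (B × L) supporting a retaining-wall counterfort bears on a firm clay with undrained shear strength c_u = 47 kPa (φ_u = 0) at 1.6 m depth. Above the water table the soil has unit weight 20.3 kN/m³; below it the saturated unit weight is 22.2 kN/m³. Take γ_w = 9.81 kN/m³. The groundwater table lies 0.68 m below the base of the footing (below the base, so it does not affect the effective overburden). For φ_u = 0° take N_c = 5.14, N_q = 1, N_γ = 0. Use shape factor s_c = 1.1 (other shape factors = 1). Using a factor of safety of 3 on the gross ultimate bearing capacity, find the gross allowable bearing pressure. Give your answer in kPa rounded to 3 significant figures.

q_all ≈ 99.4 kPa

Effective surcharge at the founding depth q = γ·D_f = 20.3 × 1.6 = 32.48 kPa.
q_ult = c·N_c·s_c + q·N_q
     = 47 × 5.14 × 1.1 + 32.48 × 1
     = 265.74 + 32.48 = 298.22 kPa.
q_all = 298.22 / 3 = 99.406 kPa.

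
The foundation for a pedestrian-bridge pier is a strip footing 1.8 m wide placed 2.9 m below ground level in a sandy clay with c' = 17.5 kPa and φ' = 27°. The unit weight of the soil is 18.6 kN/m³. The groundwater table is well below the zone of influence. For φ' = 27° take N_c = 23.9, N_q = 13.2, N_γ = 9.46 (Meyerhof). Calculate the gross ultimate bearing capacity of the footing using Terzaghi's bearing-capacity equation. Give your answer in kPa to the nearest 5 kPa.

q_ult ≈ 1290 kPa

Overburden at base level: q = 18.6 × 2.9 = 53.94 kPa.
Cohesion term c·N_c = 17.5 × 23.9 = 418.25 kPa; surcharge term q·N_q = 53.94 × 13.2 = 712.01 kPa; self-weight term 0.5·γ·B·N_γ = 0.5 × 18.6 × 1.8 × 9.46 = 158.36 kPa.
q_ult = 418.25 + 712.01 + 158.36 = 1288.6 kPa.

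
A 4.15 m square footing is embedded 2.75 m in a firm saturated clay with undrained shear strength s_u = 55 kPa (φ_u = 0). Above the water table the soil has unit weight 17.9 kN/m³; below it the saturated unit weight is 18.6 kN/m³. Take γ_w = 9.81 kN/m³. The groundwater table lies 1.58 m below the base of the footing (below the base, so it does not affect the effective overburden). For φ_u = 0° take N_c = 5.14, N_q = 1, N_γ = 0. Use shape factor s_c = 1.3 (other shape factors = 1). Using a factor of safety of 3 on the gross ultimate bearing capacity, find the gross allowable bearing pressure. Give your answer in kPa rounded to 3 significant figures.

q_all ≈ 139 kPa

Effective surcharge at the founding depth q = γ·D_f = 17.9 × 2.75 = 49.225 kPa.
q_ult = c·N_c·s_c + q·N_q
     = 55 × 5.14 × 1.3 + 49.225 × 1
     = 367.51 + 49.225 = 416.74 kPa.
q_all = 416.74 / 3 = 138.91 kPa.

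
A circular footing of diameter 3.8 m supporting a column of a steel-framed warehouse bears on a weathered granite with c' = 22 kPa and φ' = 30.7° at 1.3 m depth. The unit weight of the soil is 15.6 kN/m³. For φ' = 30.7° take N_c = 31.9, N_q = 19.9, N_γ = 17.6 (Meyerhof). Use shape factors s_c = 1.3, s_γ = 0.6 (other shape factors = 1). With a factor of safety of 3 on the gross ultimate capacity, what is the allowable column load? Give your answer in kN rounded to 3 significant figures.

q = γ·D_f = 15.6 × 1.3 = 20.28 kPa.
c·N_c·s_c = 22 × 31.9 × 1.3 = 912.34 kPa
q·N_q = 20.28 × 19.9 = 403.57 kPa
0.5·γ·B·N_γ·s_γ = 0.5 × 15.6 × 3.8 × 17.6 × 0.6 = 313 kPa
q_ult = 912.34 + 403.57 + 313 = 1628.9 kPa.
Gross allowable pressure q_all = 1628.9 / 3 = 542.97 kPa.
Footing area = 11.3411 m², so allowable column load = 542.97 × 11.3411 = 6157.9 kN.

P_all ≈ 6160 kN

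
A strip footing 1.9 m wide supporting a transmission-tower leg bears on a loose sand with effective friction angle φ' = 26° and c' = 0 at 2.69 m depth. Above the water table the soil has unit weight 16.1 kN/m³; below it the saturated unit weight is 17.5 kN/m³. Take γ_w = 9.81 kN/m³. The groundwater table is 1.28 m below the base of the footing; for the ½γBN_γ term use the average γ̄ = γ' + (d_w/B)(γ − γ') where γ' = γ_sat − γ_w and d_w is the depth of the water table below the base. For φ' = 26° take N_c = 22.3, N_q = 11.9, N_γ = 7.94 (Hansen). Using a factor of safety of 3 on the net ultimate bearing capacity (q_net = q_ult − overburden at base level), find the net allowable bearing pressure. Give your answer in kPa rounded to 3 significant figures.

q_all(net) ≈ 191 kPa

q = γ·D_f = 16.1 × 2.69 = 43.309 kPa.
γ' = 7.69 kN/m³; averaging over the depth B below the base, γ̄ = γ' + (d_w/B)(γ − γ') = 13.356 kN/m³.
q·N_q = 43.309 × 11.9 = 515.38 kPa
0.5·γ·B·N_γ = 0.5 × 13.356 × 1.9 × 7.94 = 100.74 kPa
q_ult = 515.38 + 100.74 = 616.12 kPa.
q_net = 616.12 − 43.309 = 572.81 kPa.
q_all(net) = 572.81 / 3 = 190.94 kPa.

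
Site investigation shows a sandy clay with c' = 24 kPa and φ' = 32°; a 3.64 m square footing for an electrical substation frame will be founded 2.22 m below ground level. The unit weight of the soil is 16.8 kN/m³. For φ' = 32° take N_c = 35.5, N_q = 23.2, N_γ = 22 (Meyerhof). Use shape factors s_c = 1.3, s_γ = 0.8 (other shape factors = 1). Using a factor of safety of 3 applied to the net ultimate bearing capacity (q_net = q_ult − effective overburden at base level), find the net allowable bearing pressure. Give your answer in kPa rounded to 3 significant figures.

q_all(net) ≈ 825 kPa

Overburden at base level: q = 16.8 × 2.22 = 37.296 kPa.
Cohesion term c·N_c·s_c = 24 × 35.5 × 1.3 = 1107.6 kPa; surcharge term q·N_q = 37.296 × 23.2 = 865.27 kPa; self-weight term 0.5·γ·B·N_γ·s_γ = 0.5 × 16.8 × 3.64 × 22 × 0.8 = 538.14 kPa.
q_ult = 1107.6 + 865.27 + 538.14 = 2511 kPa.
Net ultimate: q_net = 2511 − 37.296 = 2473.7 kPa.
q_all(net) = 2473.7 / 3 = 824.57 kPa.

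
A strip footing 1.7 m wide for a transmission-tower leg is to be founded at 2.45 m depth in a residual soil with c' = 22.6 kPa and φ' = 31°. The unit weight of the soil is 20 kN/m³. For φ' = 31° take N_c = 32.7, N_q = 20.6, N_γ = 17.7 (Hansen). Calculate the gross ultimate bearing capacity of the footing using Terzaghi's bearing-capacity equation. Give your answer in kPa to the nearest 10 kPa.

Overburden at base level: q = 20 × 2.45 = 49 kPa.
Cohesion term c·N_c = 22.6 × 32.7 = 739.02 kPa; surcharge term q·N_q = 49 × 20.6 = 1009.4 kPa; self-weight term 0.5·γ·B·N_γ = 0.5 × 20 × 1.7 × 17.7 = 300.9 kPa.
q_ult = 739.02 + 1009.4 + 300.9 = 2049.3 kPa.

q_ult ≈ 2050 kPa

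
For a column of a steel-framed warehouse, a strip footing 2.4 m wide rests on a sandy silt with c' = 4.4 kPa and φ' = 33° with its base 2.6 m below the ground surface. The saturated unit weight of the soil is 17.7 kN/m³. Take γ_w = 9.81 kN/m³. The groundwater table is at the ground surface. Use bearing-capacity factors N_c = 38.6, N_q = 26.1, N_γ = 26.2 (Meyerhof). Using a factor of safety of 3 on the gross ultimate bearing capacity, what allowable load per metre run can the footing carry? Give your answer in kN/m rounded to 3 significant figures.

With the water table at the surface the whole profile is submerged: γ' = 17.7 − 9.81 = 7.89 kN/m³, so q = γ'·D_f = 20.514 kPa; the same γ' applies in the ½γBN_γ term.
q_ult = c·N_c + q·N_q + 0.5·γ·B·N_γ
     = 4.4 × 38.6 + 20.514 × 26.1 + 0.5 × 7.89 × 2.4 × 26.2
     = 169.84 + 535.42 + 248.06 = 953.32 kPa.
Gross allowable pressure q_all = 953.32 / 3 = 317.77 kPa.
Allowable wall load = q_all × B = 317.77 × 2.4 = 762.65 kN per metre run.

≈ 763 kN/m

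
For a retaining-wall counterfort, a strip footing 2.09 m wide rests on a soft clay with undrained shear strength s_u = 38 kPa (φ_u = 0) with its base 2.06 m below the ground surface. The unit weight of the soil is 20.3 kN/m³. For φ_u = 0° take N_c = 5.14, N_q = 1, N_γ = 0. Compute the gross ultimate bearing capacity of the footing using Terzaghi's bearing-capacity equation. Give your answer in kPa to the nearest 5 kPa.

q_ult ≈ 235 kPa

Effective surcharge at the founding depth q = γ·D_f = 20.3 × 2.06 = 41.818 kPa.
q_ult = c·N_c + q·N_q
     = 38 × 5.14 + 41.818 × 1
     = 195.32 + 41.818 = 237.14 kPa.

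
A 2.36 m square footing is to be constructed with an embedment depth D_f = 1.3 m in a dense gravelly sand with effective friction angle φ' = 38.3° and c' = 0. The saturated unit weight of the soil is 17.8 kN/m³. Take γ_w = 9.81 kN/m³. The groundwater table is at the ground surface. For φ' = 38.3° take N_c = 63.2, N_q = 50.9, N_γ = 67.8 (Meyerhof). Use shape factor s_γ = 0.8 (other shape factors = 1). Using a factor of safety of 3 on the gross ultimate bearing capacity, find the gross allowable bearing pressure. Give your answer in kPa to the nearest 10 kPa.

Water table at ground surface, so effective unit weight γ' = 17.8 − 9.81 = 7.99 kN/m³ is used throughout; overburden q = 7.99 × 1.3 = 10.387 kPa; the same γ' applies in the ½γBN_γ term.
Surcharge term q·N_q = 10.387 × 50.9 = 528.7 kPa; self-weight term 0.5·γ·B·N_γ·s_γ = 0.5 × 7.99 × 2.36 × 67.8 × 0.8 = 511.39 kPa.
q_ult = 528.7 + 511.39 = 1040.1 kPa.
q_all = 1040.1 / 3 = 346.69 kPa.

q_all ≈ 350 kPa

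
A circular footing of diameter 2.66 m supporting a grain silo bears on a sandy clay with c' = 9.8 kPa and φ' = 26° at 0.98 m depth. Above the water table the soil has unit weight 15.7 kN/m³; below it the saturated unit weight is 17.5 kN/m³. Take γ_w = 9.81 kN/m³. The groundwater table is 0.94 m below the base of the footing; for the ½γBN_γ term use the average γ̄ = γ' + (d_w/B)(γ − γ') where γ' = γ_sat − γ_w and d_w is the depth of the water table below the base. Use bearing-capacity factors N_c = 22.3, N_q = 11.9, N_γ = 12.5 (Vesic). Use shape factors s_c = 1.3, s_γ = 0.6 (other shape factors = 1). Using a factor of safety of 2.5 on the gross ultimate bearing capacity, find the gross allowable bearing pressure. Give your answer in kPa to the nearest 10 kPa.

Effective surcharge at the founding depth q = γ·D_f = 15.7 × 0.98 = 15.386 kPa.
With d_w = 0.94 m < B, γ̄ = 7.69 + (0.94/2.66) × (15.7 − 7.69) = 10.521 kN/m³.
q_ult = c·N_c·s_c + q·N_q + 0.5·γ·B·N_γ·s_γ
     = 9.8 × 22.3 × 1.3 + 15.386 × 11.9 + 0.5 × 10.521 × 2.66 × 12.5 × 0.6
     = 284.1 + 183.09 + 104.94 = 572.14 kPa.
q_all = 572.14 / 2.5 = 228.86 kPa.

q_all ≈ 230 kPa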